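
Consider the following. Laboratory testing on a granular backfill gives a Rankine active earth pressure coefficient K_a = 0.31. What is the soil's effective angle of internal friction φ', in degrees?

K_a = tan²(45° − φ/2) ⇒ 45° − φ/2 = arctan(√0.31) = 29.11°.
φ = 2(45° − 29.11°) = 31.78°.

31.8°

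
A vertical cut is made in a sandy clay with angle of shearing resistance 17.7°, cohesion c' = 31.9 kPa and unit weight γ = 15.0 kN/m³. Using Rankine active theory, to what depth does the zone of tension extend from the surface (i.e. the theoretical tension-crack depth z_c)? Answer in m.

5.82 m

K_a = tan²(45° − 17.7°/2) = 0.5337; √K_a = 0.7306.
The active pressure is zero where K_a γ z = 2c√K_a, so z_c = 2c/(γ√K_a) = 2×31.9/(15.0×0.7306) = 5.822 m.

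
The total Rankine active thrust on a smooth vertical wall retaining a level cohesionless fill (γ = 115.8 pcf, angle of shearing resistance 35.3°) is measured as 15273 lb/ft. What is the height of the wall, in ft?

31.4 ft

K_a = 0.2675. P_a = ½ K_a γ H² ⇒ H = √(2P_a/(K_a γ)).
H = √(2×15273/(0.2675×115.8)) = 31.40 ft.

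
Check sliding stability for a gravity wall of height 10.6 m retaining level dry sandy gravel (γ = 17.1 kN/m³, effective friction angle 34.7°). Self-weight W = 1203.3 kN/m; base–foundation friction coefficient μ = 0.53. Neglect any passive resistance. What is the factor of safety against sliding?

K_a = tan²(45° − 34.7°/2) = 0.2745.
P_a = ½K_aγH² = 0.5×0.2745×17.1×10.6² = 263.7 kN/m, acting at H/3 = 3.533 m above the base.
FS_sliding = μW / P_a = 0.53×1203.3 / 263.7 = 2.419.

2.42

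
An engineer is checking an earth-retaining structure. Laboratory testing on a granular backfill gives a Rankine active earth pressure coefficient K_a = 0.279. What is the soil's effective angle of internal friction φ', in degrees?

K_a = tan²(45° − φ/2) ⇒ 45° − φ/2 = arctan(√0.279) = 27.84°.
φ = 2(45° − 27.84°) = 34.31°.

34.3°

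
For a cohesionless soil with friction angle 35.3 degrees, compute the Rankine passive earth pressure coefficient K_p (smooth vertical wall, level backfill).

3.74

K_p = (1 + sin φ)/(1 − sin φ) = tan²(45° + 35.3°/2) = 3.738.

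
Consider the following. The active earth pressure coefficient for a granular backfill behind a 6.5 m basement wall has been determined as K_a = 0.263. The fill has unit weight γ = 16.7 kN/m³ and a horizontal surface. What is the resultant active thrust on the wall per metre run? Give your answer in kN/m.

92.8 kN/m

P = ½ K_a γ H² = 0.5 × 0.263 × 16.7 × 6.5² = 92.78 kN/m.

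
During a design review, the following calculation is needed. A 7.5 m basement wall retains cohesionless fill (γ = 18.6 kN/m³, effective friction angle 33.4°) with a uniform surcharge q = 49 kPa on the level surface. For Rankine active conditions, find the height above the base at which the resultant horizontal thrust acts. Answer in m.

3.02 m

K_a = 0.2899.
Triangular part P₁ = ½K_aγH² = 151.7 at H/3 = 2.500 m; rectangular part P₂ = K_a q H = 106.5 at H/2 = 3.750 m.
ȳ = (P₁·2.500 + P₂·3.750)/(P₁+P₂) = 3.016 m.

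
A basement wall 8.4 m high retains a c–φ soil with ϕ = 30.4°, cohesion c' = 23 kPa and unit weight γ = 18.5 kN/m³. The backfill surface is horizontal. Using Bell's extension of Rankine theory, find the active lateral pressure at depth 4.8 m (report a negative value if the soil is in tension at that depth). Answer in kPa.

2.78 kPa

K_a = (1 − sin φ)/(1 + sin φ) = 0.3280.
σ_a = K_a γ z − 2c√K_a = 0.3280×18.5×4.8 − 2×23×0.5727 = 2.781 kPa.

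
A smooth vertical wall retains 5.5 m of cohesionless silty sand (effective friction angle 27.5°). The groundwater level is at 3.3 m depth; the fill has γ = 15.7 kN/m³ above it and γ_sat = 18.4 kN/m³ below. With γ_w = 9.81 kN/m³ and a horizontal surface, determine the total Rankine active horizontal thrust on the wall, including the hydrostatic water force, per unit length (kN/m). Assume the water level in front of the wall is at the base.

K_a = tan²(45° − φ/2) = 0.3682.
γ' = 18.4 − 9.81 = 8.590 kN/m³. Depth below WT = 2.2 m.
σ'_h at WT = K_a γ d_w = 19.08 kPa; at base = 19.08 + K_a γ' × 2.2 = 26.04 kPa.
P₁ (0–3.3 m) = ½×19.08×3.3 = 31.48. P₂ (3.3–5.5 m) = ½(19.08+26.04)×2.2 = 49.63.
P_w = ½ γ_w h₂² = 0.5×9.81×2.2² = 23.74. Total = 31.48+49.63+23.74 = 104.8 kN/m.

105 kN/m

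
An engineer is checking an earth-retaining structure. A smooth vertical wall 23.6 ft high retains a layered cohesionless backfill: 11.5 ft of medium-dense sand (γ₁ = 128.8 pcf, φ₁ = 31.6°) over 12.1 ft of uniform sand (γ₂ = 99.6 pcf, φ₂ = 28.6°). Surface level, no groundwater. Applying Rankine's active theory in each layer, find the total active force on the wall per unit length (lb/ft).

K_a1 = tan²(45°−31.6°/2) = 0.3123; K_a2 = tan²(45°−28.6°/2) = 0.3525.
Layer 1: σ at base = K_a1 γ₁ h₁ = 462.6 psf; P₁ = ½×462.6×11.5 = 2660.
Layer 2: σ_v at top = γ₁h₁ = 1481; σ_h top = K_a2×1481 = 522.2; σ_h base = K_a2×(1481+99.6×12.1) = 947.1.
P₂ = ½(522.2+947.1)×12.1 = 8889. Total P_a = 2660+8889 = 11550 lb/ft.

11500 lb/ft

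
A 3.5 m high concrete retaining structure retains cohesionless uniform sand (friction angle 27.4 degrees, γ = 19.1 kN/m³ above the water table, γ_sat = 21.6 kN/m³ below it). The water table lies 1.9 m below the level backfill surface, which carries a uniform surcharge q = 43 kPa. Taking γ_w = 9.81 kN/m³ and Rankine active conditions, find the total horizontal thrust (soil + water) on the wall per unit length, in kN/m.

108 kN/m

K_a = tan²(45° − φ/2) = 0.3697.
γ' = 21.6 − 9.81 = 11.79 kN/m³. h₂ = H − d_w = 1.6 m.
σ'_h: at surface K_a·q = 15.90; at WT K_a(q+γd_w) = 29.31; at base K_a(q+γd_w+γ'h₂) = 36.29 kPa.
P₁ = ½(15.90+29.31)×1.9 = 42.95; P₂ = ½(29.31+36.29)×1.6 = 52.48; P_w = ½γ_w h₂² = 12.56.
Total = 42.95+52.48+12.56 = 108.0 kN/m.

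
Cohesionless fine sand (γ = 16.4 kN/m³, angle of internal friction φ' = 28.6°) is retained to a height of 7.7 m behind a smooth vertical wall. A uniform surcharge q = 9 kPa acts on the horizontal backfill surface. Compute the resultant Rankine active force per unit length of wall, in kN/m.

K_a = tan²(45° − φ/2) = 0.3525.
Soil triangle: ½ K_a γ H² = 0.5×0.3525×16.4×7.7² = 171.4 kN/m.
Surcharge rectangle: K_a q H = 0.3525×9×7.7 = 24.43 kN/m.
Total = 171.4 + 24.43 = 195.8 kN/m.

196 kN/m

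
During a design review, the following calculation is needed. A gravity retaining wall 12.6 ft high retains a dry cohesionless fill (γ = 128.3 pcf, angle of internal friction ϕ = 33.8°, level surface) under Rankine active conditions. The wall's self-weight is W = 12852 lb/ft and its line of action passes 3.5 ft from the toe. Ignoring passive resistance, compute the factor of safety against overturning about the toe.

K_a = tan²(45° − 33.8°/2) = 0.2851.
P_a = ½K_aγH² = 0.5×0.2851×128.3×12.6² = 2904 lb/ft, acting at H/3 = 4.200 ft above the base.
Overturning moment M_o = P_a × H/3 = 2904 × 4.200 = 12200.
Resisting moment M_r = W × 3.5 = 12852 × 3.5 = 44980.
FS_overturning = M_r/M_o = 44980/12200 = 3.689.

3.69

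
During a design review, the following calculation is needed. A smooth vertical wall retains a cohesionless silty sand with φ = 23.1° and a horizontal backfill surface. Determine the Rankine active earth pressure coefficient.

K_a = tan²(45° − φ/2) = tan²(33.45°) = 0.4364.

0.436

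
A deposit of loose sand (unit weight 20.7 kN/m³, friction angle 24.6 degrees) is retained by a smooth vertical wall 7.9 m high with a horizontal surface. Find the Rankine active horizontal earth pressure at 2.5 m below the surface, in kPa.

21.3 kPa

K_a = (1 − sin φ)/(1 + sin φ) = 0.4121.
σ_h = K_a γ z = 0.4121 × 20.7 × 2.5 = 21.33 kPa.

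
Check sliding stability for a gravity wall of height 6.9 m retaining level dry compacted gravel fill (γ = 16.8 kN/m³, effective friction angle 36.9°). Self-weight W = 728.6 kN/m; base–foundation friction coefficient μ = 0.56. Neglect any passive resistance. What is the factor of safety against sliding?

4.09

K_a = tan²(45° − 36.9°/2) = 0.2497.
P_a = ½K_aγH² = 0.5×0.2497×16.8×6.9² = 99.85 kN/m, acting at H/3 = 2.300 m above the base.
FS_sliding = μW / P_a = 0.56×728.6 / 99.85 = 4.086.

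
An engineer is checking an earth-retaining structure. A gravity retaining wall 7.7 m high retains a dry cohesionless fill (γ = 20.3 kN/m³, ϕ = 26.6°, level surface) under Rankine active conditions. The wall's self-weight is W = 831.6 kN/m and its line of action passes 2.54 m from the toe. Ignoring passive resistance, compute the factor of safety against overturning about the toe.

3.59

K_a = tan²(45° − 26.6°/2) = 0.3814.
P_a = ½K_aγH² = 0.5×0.3814×20.3×7.7² = 229.6 kN/m, acting at H/3 = 2.567 m above the base.
Overturning moment M_o = P_a × H/3 = 229.6 × 2.567 = 589.2.
Resisting moment M_r = W × 2.54 = 831.6 × 2.54 = 2112.
FS_overturning = M_r/M_o = 2112/589.2 = 3.585.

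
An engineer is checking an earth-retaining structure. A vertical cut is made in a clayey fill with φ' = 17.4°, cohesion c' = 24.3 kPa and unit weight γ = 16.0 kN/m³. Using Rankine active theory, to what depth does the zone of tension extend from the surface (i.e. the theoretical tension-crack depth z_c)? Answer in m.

4.14 m

K_a = tan²(45° − 17.4°/2) = 0.5396; √K_a = 0.7346.
The active pressure is zero where K_a γ z = 2c√K_a, so z_c = 2c/(γ√K_a) = 2×24.3/(16.0×0.7346) = 4.135 m.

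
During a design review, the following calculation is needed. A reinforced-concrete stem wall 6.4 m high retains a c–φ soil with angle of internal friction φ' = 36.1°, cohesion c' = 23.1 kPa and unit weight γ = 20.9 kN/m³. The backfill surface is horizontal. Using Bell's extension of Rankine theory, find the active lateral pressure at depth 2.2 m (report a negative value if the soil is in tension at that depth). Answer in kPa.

K_a = (1 − sin φ)/(1 + sin φ) = 0.2585.
σ_a = K_a γ z − 2c√K_a = 0.2585×20.9×2.2 − 2×23.1×0.5084 = -11.60 kPa.

-11.6 kPa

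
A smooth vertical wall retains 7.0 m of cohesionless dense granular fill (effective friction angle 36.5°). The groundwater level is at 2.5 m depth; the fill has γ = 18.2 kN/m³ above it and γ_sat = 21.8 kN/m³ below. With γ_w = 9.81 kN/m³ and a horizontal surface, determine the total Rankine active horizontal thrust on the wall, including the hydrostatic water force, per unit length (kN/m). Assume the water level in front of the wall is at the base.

K_a = tan²(45° − φ/2) = 0.2541.
γ' = 21.8 − 9.81 = 11.99 kN/m³. Depth below WT = 4.5 m.
σ'_h at WT = K_a γ d_w = 11.56 kPa; at base = 11.56 + K_a γ' × 4.5 = 25.27 kPa.
P₁ (0–2.5 m) = ½×11.56×2.5 = 14.45. P₂ (2.5–7.0 m) = ½(11.56+25.27)×4.5 = 82.86.
P_w = ½ γ_w h₂² = 0.5×9.81×4.5² = 99.33. Total = 14.45+82.86+99.33 = 196.6 kN/m.

197 kN/m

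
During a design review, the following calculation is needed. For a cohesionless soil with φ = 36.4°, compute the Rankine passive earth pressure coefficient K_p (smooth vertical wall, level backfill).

3.92

K_p = (1 + sin φ)/(1 − sin φ) = tan²(45° + 36.4°/2) = 3.919.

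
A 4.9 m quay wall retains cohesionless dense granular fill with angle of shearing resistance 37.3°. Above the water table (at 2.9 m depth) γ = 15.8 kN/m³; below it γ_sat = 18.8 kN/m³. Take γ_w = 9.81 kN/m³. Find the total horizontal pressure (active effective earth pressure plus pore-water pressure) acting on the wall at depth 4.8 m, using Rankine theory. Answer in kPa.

34.1 kPa

K_a = (1 − sin φ)/(1 + sin φ) = 0.2453.
γ' = 18.8 − 9.81 = 8.990 kN/m³.
Effective vertical stress at 4.8 m: σ'_v = 15.8×2.9 + 8.990×1.90 = 62.90 kPa.
σ'_h = K_a σ'_v = 0.2453 × 62.90 = 15.43 kPa; u = γ_w × 1.90 = 18.64 kPa.
Total σ_h = 15.43 + 18.64 = 34.07 kPa.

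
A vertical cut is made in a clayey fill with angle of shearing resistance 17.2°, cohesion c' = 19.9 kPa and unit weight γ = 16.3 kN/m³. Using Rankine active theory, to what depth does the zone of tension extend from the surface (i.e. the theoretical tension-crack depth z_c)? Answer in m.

K_a = tan²(45° − 17.2°/2) = 0.5436; √K_a = 0.7373.
The active pressure is zero where K_a γ z = 2c√K_a, so z_c = 2c/(γ√K_a) = 2×19.9/(16.3×0.7373) = 3.312 m.

3.31 m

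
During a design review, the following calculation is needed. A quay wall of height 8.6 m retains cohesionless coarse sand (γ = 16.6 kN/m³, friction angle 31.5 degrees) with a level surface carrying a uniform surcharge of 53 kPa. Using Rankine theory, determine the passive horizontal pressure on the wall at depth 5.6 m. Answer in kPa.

465 kPa

K_p = (1 + sin φ)/(1 − sin φ) = 3.188.
σ_v = γz + q = 16.6 × 5.6 + 53 = 146.0 kPa.
σ_h = K_p σ_v = 3.188 × 146.0 = 465.4 kPa.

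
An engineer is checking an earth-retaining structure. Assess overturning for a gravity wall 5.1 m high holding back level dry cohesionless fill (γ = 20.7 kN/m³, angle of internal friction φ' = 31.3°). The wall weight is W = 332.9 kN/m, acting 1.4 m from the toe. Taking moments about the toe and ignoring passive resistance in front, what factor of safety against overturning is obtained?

K_a = tan²(45° − 31.3°/2) = 0.3162.
P_a = ½K_aγH² = 0.5×0.3162×20.7×5.1² = 85.12 kN/m, acting at H/3 = 1.700 m above the base.
Overturning moment M_o = P_a × H/3 = 85.12 × 1.700 = 144.7.
Resisting moment M_r = W × 1.4 = 332.9 × 1.4 = 466.1.
FS_overturning = M_r/M_o = 466.1/144.7 = 3.221.

3.22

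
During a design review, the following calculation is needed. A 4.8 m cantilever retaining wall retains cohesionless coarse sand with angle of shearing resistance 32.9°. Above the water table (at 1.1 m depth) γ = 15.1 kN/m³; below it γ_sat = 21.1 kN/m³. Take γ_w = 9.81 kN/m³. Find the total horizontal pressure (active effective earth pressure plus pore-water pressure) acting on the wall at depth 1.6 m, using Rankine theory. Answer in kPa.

11.5 kPa

K_a = (1 − sin φ)/(1 + sin φ) = 0.2960.
γ' = 21.1 − 9.81 = 11.29 kN/m³.
Effective vertical stress at 1.6 m: σ'_v = 15.1×1.1 + 11.29×0.500 = 22.25 kPa.
σ'_h = K_a σ'_v = 0.2960 × 22.25 = 6.588 kPa; u = γ_w × 0.500 = 4.905 kPa.
Total σ_h = 6.588 + 4.905 = 11.49 kPa.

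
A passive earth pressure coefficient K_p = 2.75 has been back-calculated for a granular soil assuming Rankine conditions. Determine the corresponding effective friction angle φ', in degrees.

27.8°

K_p = (1+sin φ)/(1−sin φ) ⇒ sin φ = (K_p − 1)/(K_p + 1) = 0.4667.
φ = arcsin(0.4667) = 27.82°.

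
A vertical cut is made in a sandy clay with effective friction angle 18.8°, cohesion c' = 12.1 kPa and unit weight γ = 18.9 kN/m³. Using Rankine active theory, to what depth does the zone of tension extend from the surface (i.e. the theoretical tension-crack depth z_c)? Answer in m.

1.79 m

K_a = tan²(45° − 18.8°/2) = 0.5126; √K_a = 0.7159.
The active pressure is zero where K_a γ z = 2c√K_a, so z_c = 2c/(γ√K_a) = 2×12.1/(18.9×0.7159) = 1.788 m.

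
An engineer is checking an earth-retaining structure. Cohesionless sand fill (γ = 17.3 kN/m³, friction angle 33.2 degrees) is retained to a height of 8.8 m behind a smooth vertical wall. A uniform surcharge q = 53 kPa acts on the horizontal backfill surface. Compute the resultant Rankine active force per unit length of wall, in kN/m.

K_a = tan²(45° − φ/2) = 0.2924.
Soil triangle: ½ K_a γ H² = 0.5×0.2924×17.3×8.8² = 195.8 kN/m.
Surcharge rectangle: K_a q H = 0.2924×53×8.8 = 136.4 kN/m.
Total = 195.8 + 136.4 = 332.2 kN/m.

332 kN/m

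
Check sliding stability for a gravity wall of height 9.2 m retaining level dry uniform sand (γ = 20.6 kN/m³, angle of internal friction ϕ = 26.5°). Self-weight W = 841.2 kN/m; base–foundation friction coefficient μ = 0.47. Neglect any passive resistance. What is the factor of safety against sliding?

1.18

K_a = tan²(45° − 26.5°/2) = 0.3829.
P_a = ½K_aγH² = 0.5×0.3829×20.6×9.2² = 333.8 kN/m, acting at H/3 = 3.067 m above the base.
FS_sliding = μW / P_a = 0.47×841.2 / 333.8 = 1.184.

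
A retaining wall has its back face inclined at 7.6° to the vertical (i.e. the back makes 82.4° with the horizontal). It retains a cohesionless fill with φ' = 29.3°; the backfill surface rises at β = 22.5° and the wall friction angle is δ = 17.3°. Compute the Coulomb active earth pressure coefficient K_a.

K_a = sin²(α+φ) / [sin²α · sin(α−δ) · (1 + √{sin(φ+δ)sin(φ−β) / (sin(α−δ)sin(α+β))})²].
With α = 82.4°, φ = 29.3°, δ = 17.3°, β = 22.5°: K_a = 0.5617.

0.562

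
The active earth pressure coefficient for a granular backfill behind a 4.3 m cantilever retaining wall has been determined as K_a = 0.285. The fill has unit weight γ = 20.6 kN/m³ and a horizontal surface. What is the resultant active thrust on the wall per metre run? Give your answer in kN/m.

54.3 kN/m

P = ½ K_a γ H² = 0.5 × 0.285 × 20.6 × 4.3² = 54.28 kN/m.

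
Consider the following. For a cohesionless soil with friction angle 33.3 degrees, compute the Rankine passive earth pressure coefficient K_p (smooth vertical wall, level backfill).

3.43

K_p = (1 + sin φ)/(1 − sin φ) = tan²(45° + 33.3°/2) = 3.435.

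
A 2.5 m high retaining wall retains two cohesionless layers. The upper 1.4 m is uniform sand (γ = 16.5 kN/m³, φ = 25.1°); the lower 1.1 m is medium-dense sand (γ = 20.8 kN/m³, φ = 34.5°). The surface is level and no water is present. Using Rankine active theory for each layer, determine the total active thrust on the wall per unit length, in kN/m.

17.1 kN/m

K_a1 = tan²(45°−25.1°/2) = 0.4043; K_a2 = tan²(45°−34.5°/2) = 0.2768.
Layer 1: σ at base = K_a1 γ₁ h₁ = 9.339 kPa; P₁ = ½×9.339×1.4 = 6.537.
Layer 2: σ_v at top = γ₁h₁ = 23.10; σ_h top = K_a2×23.10 = 6.394; σ_h base = K_a2×(23.10+20.8×1.1) = 12.73.
P₂ = ½(6.394+12.73)×1.1 = 10.52. Total P_a = 6.537+10.52 = 17.05 kN/m.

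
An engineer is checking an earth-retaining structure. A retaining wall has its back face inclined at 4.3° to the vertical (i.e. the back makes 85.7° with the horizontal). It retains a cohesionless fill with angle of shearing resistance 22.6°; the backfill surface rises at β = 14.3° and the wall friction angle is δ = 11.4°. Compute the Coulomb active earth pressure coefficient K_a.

K_a = sin²(α+φ) / [sin²α · sin(α−δ) · (1 + √{sin(φ+δ)sin(φ−β) / (sin(α−δ)sin(α+β))})²].
With α = 85.7°, φ = 22.6°, δ = 11.4°, β = 14.3°: K_a = 0.5643.

0.564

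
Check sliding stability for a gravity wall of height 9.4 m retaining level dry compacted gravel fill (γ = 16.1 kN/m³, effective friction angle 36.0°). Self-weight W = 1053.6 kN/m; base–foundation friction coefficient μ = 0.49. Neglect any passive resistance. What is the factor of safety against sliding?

2.80

K_a = tan²(45° − 36.0°/2) = 0.2596.
P_a = ½K_aγH² = 0.5×0.2596×16.1×9.4² = 184.7 kN/m, acting at H/3 = 3.133 m above the base.
FS_sliding = μW / P_a = 0.49×1053.6 / 184.7 = 2.796.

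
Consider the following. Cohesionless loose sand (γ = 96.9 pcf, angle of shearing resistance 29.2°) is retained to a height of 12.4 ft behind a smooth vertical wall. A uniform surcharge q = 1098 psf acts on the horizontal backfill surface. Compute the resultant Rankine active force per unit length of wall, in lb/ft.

K_a = tan²(45° − φ/2) = 0.3442.
Soil triangle: ½ K_a γ H² = 0.5×0.3442×96.9×12.4² = 2564 lb/ft.
Surcharge rectangle: K_a q H = 0.3442×1098×12.4 = 4687 lb/ft.
Total = 2564 + 4687 = 7251 lb/ft.

7250 lb/ft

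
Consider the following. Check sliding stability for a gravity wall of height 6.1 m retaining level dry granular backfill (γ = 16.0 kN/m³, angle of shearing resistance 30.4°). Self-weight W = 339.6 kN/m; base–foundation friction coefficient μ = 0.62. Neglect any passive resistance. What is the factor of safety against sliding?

K_a = tan²(45° − 30.4°/2) = 0.3280.
P_a = ½K_aγH² = 0.5×0.3280×16.0×6.1² = 97.64 kN/m, acting at H/3 = 2.033 m above the base.
FS_sliding = μW / P_a = 0.62×339.6 / 97.64 = 2.156.

2.16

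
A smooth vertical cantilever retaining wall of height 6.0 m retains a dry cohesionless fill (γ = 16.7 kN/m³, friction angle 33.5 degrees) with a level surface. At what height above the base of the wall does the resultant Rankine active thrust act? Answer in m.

2.00 m

K_a = 0.2887.
The pressure distribution is triangular, so the resultant acts at H/3 above the base = 6.0/3 = 2.000 m.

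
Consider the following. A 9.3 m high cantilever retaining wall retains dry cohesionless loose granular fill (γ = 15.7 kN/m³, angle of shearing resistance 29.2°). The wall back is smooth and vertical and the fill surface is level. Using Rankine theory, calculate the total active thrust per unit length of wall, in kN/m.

K_a = tan²(45° − φ/2) = 0.3442.
P_a = ½ K_a γ H² = 0.5 × 0.3442 × 15.7 × 9.3² = 233.7 kN/m.

234 kN/m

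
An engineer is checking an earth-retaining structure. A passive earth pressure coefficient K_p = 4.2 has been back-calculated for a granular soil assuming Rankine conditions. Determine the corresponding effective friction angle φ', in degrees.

K_p = (1+sin φ)/(1−sin φ) ⇒ sin φ = (K_p − 1)/(K_p + 1) = 0.6154.
φ = arcsin(0.6154) = 37.98°.

38.0°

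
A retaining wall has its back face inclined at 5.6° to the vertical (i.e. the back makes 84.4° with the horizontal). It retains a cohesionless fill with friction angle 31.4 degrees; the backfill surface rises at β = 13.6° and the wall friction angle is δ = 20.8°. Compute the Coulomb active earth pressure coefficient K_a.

K_a = sin²(α+φ) / [sin²α · sin(α−δ) · (1 + √{sin(φ+δ)sin(φ−β) / (sin(α−δ)sin(α+β))})²].
With α = 84.4°, φ = 31.4°, δ = 20.8°, β = 13.6°: K_a = 0.3945.

0.394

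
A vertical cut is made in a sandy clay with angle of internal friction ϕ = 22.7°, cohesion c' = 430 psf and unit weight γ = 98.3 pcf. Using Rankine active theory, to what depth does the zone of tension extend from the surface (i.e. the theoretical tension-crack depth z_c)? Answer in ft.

13.1 ft

K_a = tan²(45° − 22.7°/2) = 0.4431; √K_a = 0.6657.
The active pressure is zero where K_a γ z = 2c√K_a, so z_c = 2c/(γ√K_a) = 2×430/(98.3×0.6657) = 13.14 ft.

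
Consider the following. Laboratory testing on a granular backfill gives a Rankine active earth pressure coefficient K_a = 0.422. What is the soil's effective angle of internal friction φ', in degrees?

K_a = tan²(45° − φ/2) ⇒ 45° − φ/2 = arctan(√0.422) = 33.01°.
φ = 2(45° − 33.01°) = 23.98°.

24.0°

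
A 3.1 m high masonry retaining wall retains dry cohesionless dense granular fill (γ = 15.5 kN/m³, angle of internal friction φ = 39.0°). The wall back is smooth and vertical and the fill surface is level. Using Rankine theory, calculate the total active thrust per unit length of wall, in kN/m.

16.9 kN/m

K_a = tan²(45° − φ/2) = 0.2275.
P_a = ½ K_a γ H² = 0.5 × 0.2275 × 15.5 × 3.1² = 16.94 kN/m.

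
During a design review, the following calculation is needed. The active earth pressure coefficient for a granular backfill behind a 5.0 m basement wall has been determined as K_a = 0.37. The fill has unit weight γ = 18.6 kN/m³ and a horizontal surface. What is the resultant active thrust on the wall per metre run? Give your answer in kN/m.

86.0 kN/m

P = ½ K_a γ H² = 0.5 × 0.37 × 18.6 × 5.0² = 86.03 kN/m.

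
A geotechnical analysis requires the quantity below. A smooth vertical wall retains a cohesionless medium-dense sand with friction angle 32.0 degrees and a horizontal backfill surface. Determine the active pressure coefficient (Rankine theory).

0.307

K_a = tan²(45° − φ/2) = tan²(29.00°) = 0.3073.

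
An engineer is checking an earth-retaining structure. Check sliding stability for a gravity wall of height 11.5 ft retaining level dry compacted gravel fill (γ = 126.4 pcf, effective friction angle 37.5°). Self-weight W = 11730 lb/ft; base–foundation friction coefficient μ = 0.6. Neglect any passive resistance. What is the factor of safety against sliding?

3.46

K_a = tan²(45° − 37.5°/2) = 0.2432.
P_a = ½K_aγH² = 0.5×0.2432×126.4×11.5² = 2033 lb/ft, acting at H/3 = 3.833 ft above the base.
FS_sliding = μW / P_a = 0.6×11730 / 2033 = 3.462.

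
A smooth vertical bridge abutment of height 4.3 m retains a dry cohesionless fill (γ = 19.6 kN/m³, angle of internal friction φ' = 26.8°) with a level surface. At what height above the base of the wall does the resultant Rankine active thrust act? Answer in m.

K_a = 0.3785.
The pressure distribution is triangular, so the resultant acts at H/3 above the base = 4.3/3 = 1.433 m.

1.43 m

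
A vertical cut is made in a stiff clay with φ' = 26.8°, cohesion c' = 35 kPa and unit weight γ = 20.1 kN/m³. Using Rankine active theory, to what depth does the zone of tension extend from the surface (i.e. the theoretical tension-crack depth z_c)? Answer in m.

5.66 m

K_a = tan²(45° − 26.8°/2) = 0.3785; √K_a = 0.6152.
The active pressure is zero where K_a γ z = 2c√K_a, so z_c = 2c/(γ√K_a) = 2×35/(20.1×0.6152) = 5.661 m.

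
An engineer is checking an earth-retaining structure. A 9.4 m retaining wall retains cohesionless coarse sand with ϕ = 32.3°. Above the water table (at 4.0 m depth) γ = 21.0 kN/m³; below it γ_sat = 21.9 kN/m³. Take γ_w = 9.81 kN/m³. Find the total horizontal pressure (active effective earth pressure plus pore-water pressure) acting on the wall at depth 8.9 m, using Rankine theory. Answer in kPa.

K_a = (1 − sin φ)/(1 + sin φ) = 0.3035.
γ' = 21.9 − 9.81 = 12.09 kN/m³.
Effective vertical stress at 8.9 m: σ'_v = 21.0×4.0 + 12.09×4.90 = 143.2 kPa.
σ'_h = K_a σ'_v = 0.3035 × 143.2 = 43.47 kPa; u = γ_w × 4.90 = 48.07 kPa.
Total σ_h = 43.47 + 48.07 = 91.54 kPa.

91.5 kPa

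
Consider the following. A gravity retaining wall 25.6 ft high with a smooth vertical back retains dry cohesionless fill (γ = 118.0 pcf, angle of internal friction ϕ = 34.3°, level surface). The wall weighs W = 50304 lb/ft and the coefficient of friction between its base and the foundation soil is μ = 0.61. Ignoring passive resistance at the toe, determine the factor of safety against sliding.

2.84

K_a = tan²(45° − 34.3°/2) = 0.2792.
P_a = ½K_aγH² = 0.5×0.2792×118.0×25.6² = 10790 lb/ft, acting at H/3 = 8.533 ft above the base.
FS_sliding = μW / P_a = 0.61×50304 / 10790 = 2.843.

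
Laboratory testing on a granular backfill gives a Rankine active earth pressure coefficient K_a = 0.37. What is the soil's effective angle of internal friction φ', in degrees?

K_a = tan²(45° − φ/2) ⇒ 45° − φ/2 = arctan(√0.37) = 31.31°.
φ = 2(45° − 31.31°) = 27.38°.

27.4°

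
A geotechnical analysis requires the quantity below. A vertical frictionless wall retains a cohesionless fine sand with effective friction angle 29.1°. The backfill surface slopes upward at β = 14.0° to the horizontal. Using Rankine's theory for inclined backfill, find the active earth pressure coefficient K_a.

K_a = cos β · (cos β − √(cos²β − cos²φ)) / (cos β + √(cos²β − cos²φ)).
cos β = 0.9703, cos φ = 0.8738, √(cos²β − cos²φ) = 0.4219.
K_a = 0.9703 × (0.9703 − 0.4219)/(0.9703 + 0.4219) = 0.3822.

0.382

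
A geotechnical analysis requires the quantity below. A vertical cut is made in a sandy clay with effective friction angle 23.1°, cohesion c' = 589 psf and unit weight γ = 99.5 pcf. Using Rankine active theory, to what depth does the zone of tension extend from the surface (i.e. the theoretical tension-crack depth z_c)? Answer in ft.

17.9 ft

K_a = tan²(45° − 23.1°/2) = 0.4364; √K_a = 0.6606.
The active pressure is zero where K_a γ z = 2c√K_a, so z_c = 2c/(γ√K_a) = 2×589/(99.5×0.6606) = 17.92 ft.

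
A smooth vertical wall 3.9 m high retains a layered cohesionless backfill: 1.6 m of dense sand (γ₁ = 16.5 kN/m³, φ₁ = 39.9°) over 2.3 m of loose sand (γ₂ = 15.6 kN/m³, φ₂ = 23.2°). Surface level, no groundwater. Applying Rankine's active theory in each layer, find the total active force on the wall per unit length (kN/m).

49.0 kN/m

K_a1 = tan²(45°−39.9°/2) = 0.2184; K_a2 = tan²(45°−23.2°/2) = 0.4348.
Layer 1: σ at base = K_a1 γ₁ h₁ = 5.767 kPa; P₁ = ½×5.767×1.6 = 4.613.
Layer 2: σ_v at top = γ₁h₁ = 26.40; σ_h top = K_a2×26.40 = 11.48; σ_h base = K_a2×(26.40+15.6×2.3) = 27.08.
P₂ = ½(11.48+27.08)×2.3 = 44.34. Total P_a = 4.613+44.34 = 48.95 kN/m.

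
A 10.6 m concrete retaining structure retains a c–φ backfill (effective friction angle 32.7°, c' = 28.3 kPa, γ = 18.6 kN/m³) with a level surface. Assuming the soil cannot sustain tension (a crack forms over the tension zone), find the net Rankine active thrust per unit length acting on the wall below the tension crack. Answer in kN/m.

K_a = 0.2985; √K_a = 0.5464.
Tension-crack depth z_c = 2c/(γ√K_a) = 2×28.3/(18.6×0.5464) = 5.570 m.
σ_a at base = K_a γ H − 2c√K_a = 0.2985×18.6×10.6 − 2×28.3×0.5464 = 27.93 kPa.
P_a = ½ × 27.93 × (H − z_c) = 0.5×27.93×5.030 = 70.24 kN/m.

70.2 kN/m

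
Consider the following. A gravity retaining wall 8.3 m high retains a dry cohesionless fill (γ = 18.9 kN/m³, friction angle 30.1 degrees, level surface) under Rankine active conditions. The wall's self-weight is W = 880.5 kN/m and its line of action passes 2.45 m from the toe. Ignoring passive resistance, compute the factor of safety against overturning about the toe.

3.61

K_a = tan²(45° − 30.1°/2) = 0.3320.
P_a = ½K_aγH² = 0.5×0.3320×18.9×8.3² = 216.1 kN/m, acting at H/3 = 2.767 m above the base.
Overturning moment M_o = P_a × H/3 = 216.1 × 2.767 = 598.0.
Resisting moment M_r = W × 2.45 = 880.5 × 2.45 = 2157.
FS_overturning = M_r/M_o = 2157/598.0 = 3.608.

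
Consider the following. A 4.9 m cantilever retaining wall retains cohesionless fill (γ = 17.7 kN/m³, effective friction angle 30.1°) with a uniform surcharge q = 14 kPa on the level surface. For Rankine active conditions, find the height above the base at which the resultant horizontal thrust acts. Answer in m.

K_a = 0.3320.
Triangular part P₁ = ½K_aγH² = 70.54 at H/3 = 1.633 m; rectangular part P₂ = K_a q H = 22.77 at H/2 = 2.450 m.
ȳ = (P₁·1.633 + P₂·2.450)/(P₁+P₂) = 1.833 m.

1.83 m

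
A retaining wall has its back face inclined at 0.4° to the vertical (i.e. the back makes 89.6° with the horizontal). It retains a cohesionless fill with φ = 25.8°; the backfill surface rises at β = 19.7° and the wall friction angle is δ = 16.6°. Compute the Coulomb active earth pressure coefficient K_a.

K_a = sin²(α+φ) / [sin²α · sin(α−δ) · (1 + √{sin(φ+δ)sin(φ−β) / (sin(α−δ)sin(α+β))})²].
With α = 89.6°, φ = 25.8°, δ = 16.6°, β = 19.7°: K_a = 0.5194.

0.519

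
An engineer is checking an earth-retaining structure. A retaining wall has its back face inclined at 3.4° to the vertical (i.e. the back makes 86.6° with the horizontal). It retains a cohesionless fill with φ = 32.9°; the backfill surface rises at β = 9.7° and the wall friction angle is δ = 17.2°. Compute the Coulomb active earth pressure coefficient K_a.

0.330

K_a = sin²(α+φ) / [sin²α · sin(α−δ) · (1 + √{sin(φ+δ)sin(φ−β) / (sin(α−δ)sin(α+β))})²].
With α = 86.6°, φ = 32.9°, δ = 17.2°, β = 9.7°: K_a = 0.3295.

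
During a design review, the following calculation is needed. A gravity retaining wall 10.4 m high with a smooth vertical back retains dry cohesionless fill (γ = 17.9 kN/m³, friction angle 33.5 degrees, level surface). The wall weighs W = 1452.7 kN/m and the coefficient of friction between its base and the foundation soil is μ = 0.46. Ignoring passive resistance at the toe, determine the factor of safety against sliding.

K_a = tan²(45° − 33.5°/2) = 0.2887.
P_a = ½K_aγH² = 0.5×0.2887×17.9×10.4² = 279.5 kN/m, acting at H/3 = 3.467 m above the base.
FS_sliding = μW / P_a = 0.46×1452.7 / 279.5 = 2.391.

2.39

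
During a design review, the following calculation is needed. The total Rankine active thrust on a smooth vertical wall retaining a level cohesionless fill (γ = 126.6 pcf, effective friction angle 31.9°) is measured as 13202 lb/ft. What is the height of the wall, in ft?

26.0 ft

K_a = 0.3085. P_a = ½ K_a γ H² ⇒ H = √(2P_a/(K_a γ)).
H = √(2×13202/(0.3085×126.6)) = 26.00 ft.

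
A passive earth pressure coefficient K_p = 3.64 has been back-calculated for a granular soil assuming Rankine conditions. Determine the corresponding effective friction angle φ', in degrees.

K_p = (1+sin φ)/(1−sin φ) ⇒ sin φ = (K_p − 1)/(K_p + 1) = 0.5690.
φ = arcsin(0.5690) = 34.68°.

34.7°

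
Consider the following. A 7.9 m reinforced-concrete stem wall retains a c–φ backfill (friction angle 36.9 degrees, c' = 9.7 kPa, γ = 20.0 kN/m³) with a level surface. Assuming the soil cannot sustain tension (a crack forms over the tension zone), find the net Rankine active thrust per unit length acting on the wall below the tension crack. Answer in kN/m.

K_a = 0.2497; √K_a = 0.4997.
Tension-crack depth z_c = 2c/(γ√K_a) = 2×9.7/(20.0×0.4997) = 1.941 m.
σ_a at base = K_a γ H − 2c√K_a = 0.2497×20.0×7.9 − 2×9.7×0.4997 = 29.75 kPa.
P_a = ½ × 29.75 × (H − z_c) = 0.5×29.75×5.959 = 88.65 kN/m.

88.6 kN/m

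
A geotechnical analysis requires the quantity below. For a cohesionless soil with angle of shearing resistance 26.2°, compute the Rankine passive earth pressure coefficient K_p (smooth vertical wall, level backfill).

2.58

K_p = (1 + sin φ)/(1 − sin φ) = tan²(45° + 26.2°/2) = 2.581.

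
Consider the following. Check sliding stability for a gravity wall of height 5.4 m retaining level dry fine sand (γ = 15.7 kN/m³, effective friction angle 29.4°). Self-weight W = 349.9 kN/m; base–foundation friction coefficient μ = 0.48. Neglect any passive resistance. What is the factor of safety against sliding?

K_a = tan²(45° − 29.4°/2) = 0.3415.
P_a = ½K_aγH² = 0.5×0.3415×15.7×5.4² = 78.16 kN/m, acting at H/3 = 1.800 m above the base.
FS_sliding = μW / P_a = 0.48×349.9 / 78.16 = 2.149.

2.15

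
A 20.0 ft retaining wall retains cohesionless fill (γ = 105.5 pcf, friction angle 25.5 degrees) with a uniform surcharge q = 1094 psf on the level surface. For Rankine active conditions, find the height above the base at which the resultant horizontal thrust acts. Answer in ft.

8.36 ft

K_a = 0.3981.
Triangular part P₁ = ½K_aγH² = 8400 at H/3 = 6.667 ft; rectangular part P₂ = K_a q H = 8710 at H/2 = 10.00 ft.
ȳ = (P₁·6.667 + P₂·10.00)/(P₁+P₂) = 8.364 ft.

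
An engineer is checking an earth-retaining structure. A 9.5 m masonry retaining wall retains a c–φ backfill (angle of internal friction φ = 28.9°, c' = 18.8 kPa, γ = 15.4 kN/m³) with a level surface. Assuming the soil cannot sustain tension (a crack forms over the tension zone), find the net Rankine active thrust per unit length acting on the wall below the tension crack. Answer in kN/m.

K_a = 0.3484; √K_a = 0.5902.
Tension-crack depth z_c = 2c/(γ√K_a) = 2×18.8/(15.4×0.5902) = 4.137 m.
σ_a at base = K_a γ H − 2c√K_a = 0.3484×15.4×9.5 − 2×18.8×0.5902 = 28.77 kPa.
P_a = ½ × 28.77 × (H − z_c) = 0.5×28.77×5.363 = 77.16 kN/m.

77.2 kN/m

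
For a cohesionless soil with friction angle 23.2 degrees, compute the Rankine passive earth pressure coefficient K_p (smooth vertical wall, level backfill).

2.30

K_p = (1 + sin φ)/(1 − sin φ) = tan²(45° + 23.2°/2) = 2.300.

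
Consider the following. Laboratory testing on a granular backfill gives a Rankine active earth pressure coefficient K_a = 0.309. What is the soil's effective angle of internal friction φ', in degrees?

K_a = tan²(45° − φ/2) ⇒ 45° − φ/2 = arctan(√0.309) = 29.07°.
φ = 2(45° − 29.07°) = 31.86°.

31.9°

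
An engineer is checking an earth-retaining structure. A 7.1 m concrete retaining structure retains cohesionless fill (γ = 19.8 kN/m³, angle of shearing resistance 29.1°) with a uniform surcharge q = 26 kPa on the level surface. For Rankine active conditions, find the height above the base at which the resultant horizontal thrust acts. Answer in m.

2.69 m

K_a = 0.3456.
Triangular part P₁ = ½K_aγH² = 172.5 at H/3 = 2.367 m; rectangular part P₂ = K_a q H = 63.80 at H/2 = 3.550 m.
ȳ = (P₁·2.367 + P₂·3.550)/(P₁+P₂) = 2.686 m.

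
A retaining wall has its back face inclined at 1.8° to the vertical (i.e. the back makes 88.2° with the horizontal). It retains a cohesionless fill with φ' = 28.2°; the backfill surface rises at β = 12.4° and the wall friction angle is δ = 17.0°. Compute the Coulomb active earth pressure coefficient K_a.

K_a = sin²(α+φ) / [sin²α · sin(α−δ) · (1 + √{sin(φ+δ)sin(φ−β) / (sin(α−δ)sin(α+β))})²].
With α = 88.2°, φ = 28.2°, δ = 17.0°, β = 12.4°: K_a = 0.4004.

0.400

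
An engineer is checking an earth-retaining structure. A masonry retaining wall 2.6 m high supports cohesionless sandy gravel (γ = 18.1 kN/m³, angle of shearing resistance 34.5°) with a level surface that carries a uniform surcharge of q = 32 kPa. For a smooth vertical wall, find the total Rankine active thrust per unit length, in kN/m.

K_a = tan²(45° − φ/2) = 0.2768.
Soil triangle: ½ K_a γ H² = 0.5×0.2768×18.1×2.6² = 16.93 kN/m.
Surcharge rectangle: K_a q H = 0.2768×32×2.6 = 23.03 kN/m.
Total = 16.93 + 23.03 = 39.96 kN/m.

40.0 kN/m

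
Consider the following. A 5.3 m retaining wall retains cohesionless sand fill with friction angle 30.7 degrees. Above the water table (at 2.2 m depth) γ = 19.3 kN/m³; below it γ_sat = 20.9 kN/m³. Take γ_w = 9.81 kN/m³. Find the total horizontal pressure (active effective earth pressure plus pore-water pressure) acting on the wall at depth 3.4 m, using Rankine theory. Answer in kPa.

29.8 kPa

K_a = (1 − sin φ)/(1 + sin φ) = 0.3240.
γ' = 20.9 − 9.81 = 11.09 kN/m³.
Effective vertical stress at 3.4 m: σ'_v = 19.3×2.2 + 11.09×1.20 = 55.77 kPa.
σ'_h = K_a σ'_v = 0.3240 × 55.77 = 18.07 kPa; u = γ_w × 1.20 = 11.77 kPa.
Total σ_h = 18.07 + 11.77 = 29.84 kPa.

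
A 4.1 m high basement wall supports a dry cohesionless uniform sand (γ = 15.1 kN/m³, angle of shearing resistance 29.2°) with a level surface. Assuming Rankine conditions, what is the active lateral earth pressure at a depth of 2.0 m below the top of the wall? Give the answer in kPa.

K_a = (1 − sin φ)/(1 + sin φ) = 0.3442.
σ_h = K_a γ z = 0.3442 × 15.1 × 2.0 = 10.40 kPa.

10.4 kPa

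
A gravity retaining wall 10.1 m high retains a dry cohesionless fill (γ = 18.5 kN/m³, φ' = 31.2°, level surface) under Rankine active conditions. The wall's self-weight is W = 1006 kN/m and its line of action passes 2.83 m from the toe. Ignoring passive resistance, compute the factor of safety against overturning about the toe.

K_a = tan²(45° − 31.2°/2) = 0.3175.
P_a = ½K_aγH² = 0.5×0.3175×18.5×10.1² = 299.6 kN/m, acting at H/3 = 3.367 m above the base.
Overturning moment M_o = P_a × H/3 = 299.6 × 3.367 = 1009.
Resisting moment M_r = W × 2.83 = 1006 × 2.83 = 2847.
FS_overturning = M_r/M_o = 2847/1009 = 2.823.

2.82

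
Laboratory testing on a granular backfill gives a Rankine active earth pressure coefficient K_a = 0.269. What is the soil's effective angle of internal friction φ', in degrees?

K_a = tan²(45° − φ/2) ⇒ 45° − φ/2 = arctan(√0.269) = 27.41°.
φ = 2(45° − 27.41°) = 35.17°.

35.2°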